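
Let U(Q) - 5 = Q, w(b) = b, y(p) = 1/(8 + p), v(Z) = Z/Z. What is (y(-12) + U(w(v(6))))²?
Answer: 529/16 ≈ 33.063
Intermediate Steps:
v(Z) = 1
U(Q) = 5 + Q
(y(-12) + U(w(v(6))))² = (1/(8 - 12) + (5 + 1))² = (1/(-4) + 6)² = (-¼ + 6)² = (23/4)² = 529/16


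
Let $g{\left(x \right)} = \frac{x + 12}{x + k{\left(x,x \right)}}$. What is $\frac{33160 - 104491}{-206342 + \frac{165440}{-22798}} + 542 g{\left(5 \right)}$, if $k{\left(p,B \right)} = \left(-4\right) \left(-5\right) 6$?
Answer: $\frac{21774579848717}{294021897250} \approx 74.058$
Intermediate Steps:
$k{\left(p,B \right)} = 120$ ($k{\left(p,B \right)} = 20 \cdot 6 = 120$)
$g{\left(x \right)} = \frac{12 + x}{120 + x}$ ($g{\left(x \right)} = \frac{x + 12}{x + 120} = \frac{12 + x}{120 + x}$)
$\frac{33160 - 104491}{-206342 + \frac{165440}{-22798}} + 542 g{\left(5 \right)} = \frac{33160 - 104491}{-206342 + \frac{165440}{-22798}} + 542 \frac{12 + 5}{120 + 5} = - \frac{71331}{-206342 + 165440 \left(- \frac{1}{22798}\right)} + 542 \cdot \frac{1}{125} \cdot 17 = - \frac{71331}{-206342 - \frac{82720}{11399}} + 542 \cdot \frac{1}{125} \cdot 17 = - \frac{71331}{- \frac{2352175178}{11399}} + 542 \cdot \frac{17}{125} = \left(-71331\right) \left(- \frac{11399}{2352175178}\right) + \frac{9214}{125} = \frac{813102069}{2352175178} + \frac{9214}{125} = \frac{21774579848717}{294021897250}$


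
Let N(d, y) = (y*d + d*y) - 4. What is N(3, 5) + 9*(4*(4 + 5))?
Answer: 350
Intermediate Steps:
N(d, y) = -4 + 2*d*y (N(d, y) = (d*y + d*y) - 4 = 2*d*y - 4 = -4 + 2*d*y)
N(3, 5) + 9*(4*(4 + 5)) = (-4 + 2*3*5) + 9*(4*(4 + 5)) = (-4 + 30) + 9*(4*9) = 26 + 9*36 = 26 + 324 = 350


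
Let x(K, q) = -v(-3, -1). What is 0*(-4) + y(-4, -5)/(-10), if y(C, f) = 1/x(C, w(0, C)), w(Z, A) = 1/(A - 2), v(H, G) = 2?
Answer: 1/20 ≈ 0.050000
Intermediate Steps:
w(Z, A) = 1/(-2 + A)
x(K, q) = -2 (x(K, q) = -1*2 = -2)
y(C, f) = -1/2 (y(C, f) = 1/(-2) = -1/2)
0*(-4) + y(-4, -5)/(-10) = 0*(-4) - 1/2/(-10) = 0 - 1/2*(-1/10) = 0 + 1/20 = 1/20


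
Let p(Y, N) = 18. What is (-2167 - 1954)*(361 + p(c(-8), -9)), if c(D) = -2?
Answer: -1561859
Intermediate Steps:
(-2167 - 1954)*(361 + p(c(-8), -9)) = (-2167 - 1954)*(361 + 18) = -4121*379 = -1561859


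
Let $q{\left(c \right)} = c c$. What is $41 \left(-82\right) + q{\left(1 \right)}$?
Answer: $-3361$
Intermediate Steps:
$q{\left(c \right)} = c^{2}$
$41 \left(-82\right) + q{\left(1 \right)} = 41 \left(-82\right) + 1^{2} = -3362 + 1 = -3361$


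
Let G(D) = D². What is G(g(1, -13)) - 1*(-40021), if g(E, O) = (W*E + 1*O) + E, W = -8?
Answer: 40421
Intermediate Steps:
g(E, O) = O - 7*E (g(E, O) = (-8*E + 1*O) + E = (-8*E + O) + E = (O - 8*E) + E = O - 7*E)
G(g(1, -13)) - 1*(-40021) = (-13 - 7*1)² - 1*(-40021) = (-13 - 7)² + 40021 = (-20)² + 40021 = 400 + 40021 = 40421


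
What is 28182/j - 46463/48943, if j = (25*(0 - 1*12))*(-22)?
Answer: 16252361/4894300 ≈ 3.3207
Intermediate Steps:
j = 6600 (j = (25*(0 - 12))*(-22) = (25*(-12))*(-22) = -300*(-22) = 6600)
28182/j - 46463/48943 = 28182/6600 - 46463/48943 = 28182*(1/6600) - 46463*1/48943 = 427/100 - 46463/48943 = 16252361/4894300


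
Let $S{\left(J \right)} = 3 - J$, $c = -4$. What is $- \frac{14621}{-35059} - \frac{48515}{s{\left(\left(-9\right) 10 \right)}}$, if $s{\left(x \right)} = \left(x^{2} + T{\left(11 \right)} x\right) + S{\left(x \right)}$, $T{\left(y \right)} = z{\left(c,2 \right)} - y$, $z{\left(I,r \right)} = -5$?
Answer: $- \frac{1560043292}{337723347} \approx -4.6193$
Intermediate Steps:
$T{\left(y \right)} = -5 - y$
$s{\left(x \right)} = 3 + x^{2} - 17 x$ ($s{\left(x \right)} = \left(x^{2} + \left(-5 - 11\right) x\right) - \left(-3 + x\right) = \left(x^{2} - 16 x\right) - \left(-3 + x\right) = 3 + x^{2} - 17 x$)
$- \frac{14621}{-35059} - \frac{48515}{s{\left(\left(-9\right) 10 \right)}} = - \frac{14621}{-35059} - \frac{48515}{3 + \left(\left(-9\right) 10\right)^{2} - 17 \left(\left(-9\right) 10\right)} = \left(-14621\right) \left(- \frac{1}{35059}\right) - \frac{48515}{3 + \left(-90\right)^{2} - -1530} = \frac{14621}{35059} - \frac{48515}{3 + 8100 + 1530} = \frac{14621}{35059} - \frac{48515}{9633} = - \frac{1560043292}{337723347}$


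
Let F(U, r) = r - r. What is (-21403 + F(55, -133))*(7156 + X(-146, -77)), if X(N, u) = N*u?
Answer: -393772394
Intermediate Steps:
F(U, r) = 0
(-21403 + F(55, -133))*(7156 + X(-146, -77)) = (-21403 + 0)*(7156 - 146*(-77)) = -21403*(7156 + 11242) = -21403*18398 = -393772394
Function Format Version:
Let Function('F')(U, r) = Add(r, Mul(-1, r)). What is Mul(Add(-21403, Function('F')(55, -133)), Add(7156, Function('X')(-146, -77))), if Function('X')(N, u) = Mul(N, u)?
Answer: -393772394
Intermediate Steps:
Function('F')(U, r) = 0
Mul(Add(-21403, Function('F')(55, -133)), Add(7156, Function('X')(-146, -77))) = Mul(Add(-21403, 0), Add(7156, Mul(-146, -77))) = Mul(-21403, Add(7156, 11242)) = Mul(-21403, 18398) = -393772394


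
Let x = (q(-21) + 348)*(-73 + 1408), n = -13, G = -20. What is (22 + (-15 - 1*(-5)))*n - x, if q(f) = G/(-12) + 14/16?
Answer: -3745033/8 ≈ -4.6813e+5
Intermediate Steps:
q(f) = 61/24 (q(f) = -20/(-12) + 14/16 = -20*(-1/12) + 14*(1/16) = 5/3 + 7/8 = 61/24)
x = 3743785/8 (x = (61/24 + 348)*(-73 + 1408) = (8413/24)*1335 = 3743785/8 ≈ 4.6797e+5)
(22 + (-15 - 1*(-5)))*n - x = (22 + (-15 - 1*(-5)))*(-13) - 1*3743785/8 = (22 + (-15 + 5))*(-13) - 3743785/8 = (22 - 10)*(-13) - 3743785/8 = 12*(-13) - 3743785/8 = -156 - 3743785/8 = -3745033/8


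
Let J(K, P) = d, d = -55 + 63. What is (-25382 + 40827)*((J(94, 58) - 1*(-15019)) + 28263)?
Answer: 668614050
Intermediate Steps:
d = 8
J(K, P) = 8
(-25382 + 40827)*((J(94, 58) - 1*(-15019)) + 28263) = (-25382 + 40827)*((8 - 1*(-15019)) + 28263) = 15445*((8 + 15019) + 28263) = 15445*(15027 + 28263) = 15445*43290 = 668614050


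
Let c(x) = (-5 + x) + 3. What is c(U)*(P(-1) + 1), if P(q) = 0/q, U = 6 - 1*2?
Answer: 2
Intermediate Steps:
U = 4 (U = 6 - 2 = 4)
P(q) = 0
c(x) = -2 + x
c(U)*(P(-1) + 1) = (-2 + 4)*(0 + 1) = 2*1 = 2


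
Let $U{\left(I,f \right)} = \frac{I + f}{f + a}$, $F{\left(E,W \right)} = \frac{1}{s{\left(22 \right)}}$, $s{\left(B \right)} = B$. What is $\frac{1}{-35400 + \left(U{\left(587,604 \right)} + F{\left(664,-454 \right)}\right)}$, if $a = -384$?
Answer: $- \frac{220}{7786799} \approx -2.8253 \cdot 10^{-5}$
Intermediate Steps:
$F{\left(E,W \right)} = \frac{1}{22}$
$U{\left(I,f \right)} = \frac{I + f}{-384 + f}$ ($U{\left(I,f \right)} = \frac{I + f}{f - 384} = \frac{I + f}{-384 + f}$)
$\frac{1}{-35400 + \left(U{\left(587,604 \right)} + F{\left(664,-454 \right)}\right)} = \frac{1}{-35400 + \left(\frac{587 + 604}{-384 + 604} + \frac{1}{22}\right)} = \frac{1}{-35400 + \left(\frac{1}{220} \cdot 1191 + \frac{1}{22}\right)} = \frac{1}{-35400 + \left(\frac{1191}{220} + \frac{1}{22}\right)} = \frac{1}{-35400 + \frac{1201}{220}} = \frac{1}{- \frac{7786799}{220}} = - \frac{220}{7786799}$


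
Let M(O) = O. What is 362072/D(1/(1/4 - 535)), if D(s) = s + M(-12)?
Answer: -96809001/3209 ≈ -30168.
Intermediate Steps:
D(s) = -12 + s (D(s) = s - 12 = -12 + s)
362072/D(1/(1/4 - 535)) = 362072/(-12 + 1/(1/4 - 535)) = 362072/(-12 + 1/(¼ - 535)) = 362072/(-12 + 1/(-2139/4)) = 362072/(-12 - 4/2139) = 362072/(-25672/2139) = 362072*(-2139/25672) = -96809001/3209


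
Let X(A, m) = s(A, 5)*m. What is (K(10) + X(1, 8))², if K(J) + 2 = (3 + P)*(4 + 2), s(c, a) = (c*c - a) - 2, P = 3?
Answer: 196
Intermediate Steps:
s(c, a) = -2 + c² - a (s(c, a) = (c² - a) - 2 = -2 + c² - a)
X(A, m) = m*(-7 + A²) (X(A, m) = (-2 + A² - 1*5)*m = (-2 + A² - 5)*m = (-7 + A²)*m = m*(-7 + A²))
K(J) = 34 (K(J) = -2 + (3 + 3)*(4 + 2) = -2 + 6*6 = -2 + 36 = 34)
(K(10) + X(1, 8))² = (34 + 8*(-7 + 1²))² = (34 + 8*(-7 + 1))² = (34 + 8*(-6))² = (34 - 48)² = (-14)² = 196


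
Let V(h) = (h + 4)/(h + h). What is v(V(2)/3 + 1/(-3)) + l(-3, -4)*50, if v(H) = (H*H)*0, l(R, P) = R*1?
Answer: -150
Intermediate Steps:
V(h) = (4 + h)/(2*h) (V(h) = (4 + h)/((2*h)) = (4 + h)*(1/(2*h)) = (4 + h)/(2*h))
l(R, P) = R
v(H) = 0 (v(H) = H**2*0 = 0)
v(V(2)/3 + 1/(-3)) + l(-3, -4)*50 = 0 - 3*50 = 0 - 150 = -150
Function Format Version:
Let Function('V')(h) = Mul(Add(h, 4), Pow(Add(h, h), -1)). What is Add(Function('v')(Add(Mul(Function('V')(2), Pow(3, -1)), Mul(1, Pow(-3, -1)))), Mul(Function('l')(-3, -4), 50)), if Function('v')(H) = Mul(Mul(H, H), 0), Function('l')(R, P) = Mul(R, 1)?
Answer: -150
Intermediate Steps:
Function('V')(h) = Mul(Rational(1, 2), Pow(h, -1), Add(4, h)) (Function('V')(h) = Mul(Add(4, h), Pow(Mul(2, h), -1)) = Mul(Add(4, h), Mul(Rational(1, 2), Pow(h, -1))) = Mul(Rational(1, 2), Pow(h, -1), Add(4, h)))
Function('l')(R, P) = R
Function('v')(H) = 0 (Function('v')(H) = Mul(Pow(H, 2), 0) = 0)
Add(Function('v')(Add(Mul(Function('V')(2), Pow(3, -1)), Mul(1, Pow(-3, -1)))), Mul(Function('l')(-3, -4), 50)) = Add(0, Mul(-3, 50)) = Add(0, -150) = -150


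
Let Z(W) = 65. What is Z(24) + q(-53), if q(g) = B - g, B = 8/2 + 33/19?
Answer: 2351/19 ≈ 123.74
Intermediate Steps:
B = 109/19 (B = 8*(½) + 33*(1/19) = 4 + 33/19 = 109/19 ≈ 5.7368)
q(g) = 109/19 - g
Z(24) + q(-53) = 65 + (109/19 - 1*(-53)) = 65 + (109/19 + 53) = 65 + 1116/19 = 2351/19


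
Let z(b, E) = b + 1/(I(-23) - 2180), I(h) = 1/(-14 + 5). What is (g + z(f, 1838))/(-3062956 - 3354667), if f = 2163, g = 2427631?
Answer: -47674988065/125920180883 ≈ -0.37861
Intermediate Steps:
I(h) = -⅑ (I(h) = 1/(-9) = -⅑)
z(b, E) = -9/19621 + b (z(b, E) = b + 1/(-⅑ - 2180) = b + 1/(-19621/9) = b - 9/19621 = -9/19621 + b)
(g + z(f, 1838))/(-3062956 - 3354667) = (2427631 + (-9/19621 + 2163))/(-3062956 - 3354667) = (2427631 + 42440214/19621)/(-6417623) = (47674988065/19621)*(-1/6417623) = -47674988065/125920180883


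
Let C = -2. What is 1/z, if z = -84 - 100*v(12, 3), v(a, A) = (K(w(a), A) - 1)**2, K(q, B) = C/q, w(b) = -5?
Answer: -1/120 ≈ -0.0083333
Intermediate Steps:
K(q, B) = -2/q
v(a, A) = 9/25 (v(a, A) = (-2/(-5) - 1)**2 = (-2*(-1/5) - 1)**2 = (2/5 - 1)**2 = (-3/5)**2 = 9/25)
z = -120 (z = -84 - 100*9/25 = -84 - 36 = -120)
1/z = 1/(-120) = -1/120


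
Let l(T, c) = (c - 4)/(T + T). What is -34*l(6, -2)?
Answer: 17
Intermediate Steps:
l(T, c) = (-4 + c)/(2*T) (l(T, c) = (-4 + c)/((2*T)) = (-4 + c)*(1/(2*T)) = (-4 + c)/(2*T))
-34*l(6, -2) = -17*(-4 - 2)/6 = -17*(-6)/6 = -34*(-1/2) = 17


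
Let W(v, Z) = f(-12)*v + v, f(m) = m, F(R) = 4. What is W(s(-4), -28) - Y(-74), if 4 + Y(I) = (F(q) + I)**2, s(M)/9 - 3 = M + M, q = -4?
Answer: -4401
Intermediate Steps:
s(M) = 27 + 18*M (s(M) = 27 + 9*(M + M) = 27 + 9*(2*M) = 27 + 18*M)
Y(I) = -4 + (4 + I)**2
W(v, Z) = -11*v (W(v, Z) = -12*v + v = -11*v)
W(s(-4), -28) - Y(-74) = -11*(27 + 18*(-4)) - (-4 + (4 - 74)**2) = -11*(27 - 72) - (-4 + (-70)**2) = -11*(-45) - (-4 + 4900) = 495 - 1*4896 = 495 - 4896 = -4401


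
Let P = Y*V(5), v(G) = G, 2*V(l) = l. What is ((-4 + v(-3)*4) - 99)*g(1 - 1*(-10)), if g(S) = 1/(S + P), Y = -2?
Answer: -115/6 ≈ -19.167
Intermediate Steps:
V(l) = l/2
P = -5 ≈ -5.0000
g(S) = 1/(-5 + S) (g(S) = 1/(S - 5) = 1/(-5 + S))
((-4 + v(-3)*4) - 99)*g(1 - 1*(-10)) = ((-4 - 3*4) - 99)/(-5 + (1 - 1*(-10))) = ((-4 - 12) - 99)/(-5 + (1 + 10)) = (-16 - 99)/(-5 + 11) = -115/6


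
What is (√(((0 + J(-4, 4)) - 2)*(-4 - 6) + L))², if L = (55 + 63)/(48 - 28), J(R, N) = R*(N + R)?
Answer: 259/10 ≈ 25.900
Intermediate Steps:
L = 59/10 (L = 118/20 = 118*(1/20) = 59/10 ≈ 5.9000)
(√(((0 + J(-4, 4)) - 2)*(-4 - 6) + L))² = (√(((0 - 4*(4 - 4)) - 2)*(-4 - 6) + 59/10))² = (√(((0 - 4*0) - 2)*(-10) + 59/10))² = (√(((0 + 0) - 2)*(-10) + 59/10))² = (√((0 - 2)*(-10) + 59/10))² = (√(-2*(-10) + 59/10))² = (√(20 + 59/10))² = (√(259/10))² = (√2590/10)² = 259/10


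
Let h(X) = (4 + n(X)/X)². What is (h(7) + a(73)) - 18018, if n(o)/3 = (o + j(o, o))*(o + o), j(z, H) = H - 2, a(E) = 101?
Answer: -12141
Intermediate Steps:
j(z, H) = -2 + H
n(o) = 6*o*(-2 + 2*o) (n(o) = 3*((o + (-2 + o))*(o + o)) = 3*((-2 + 2*o)*(2*o)) = 3*(2*o*(-2 + 2*o)) = 6*o*(-2 + 2*o))
h(X) = (-8 + 12*X)² (h(X) = (4 + (12*X*(-1 + X))/X)² = (4 + (-12 + 12*X))² = (-8 + 12*X)²)
(h(7) + a(73)) - 18018 = (16*(-2 + 3*7)² + 101) - 18018 = (16*(-2 + 21)² + 101) - 18018 = (16*19² + 101) - 18018 = (16*361 + 101) - 18018 = (5776 + 101) - 18018 = 5877 - 18018 = -12141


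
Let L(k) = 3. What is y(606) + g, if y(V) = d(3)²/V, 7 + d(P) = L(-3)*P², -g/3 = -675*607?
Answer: 372440225/303 ≈ 1.2292e+6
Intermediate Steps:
g = 1229175 (g = -(-2025)*607 = -3*(-409725) = 1229175)
d(P) = -7 + 3*P²
y(V) = 400/V (y(V) = (-7 + 3*3²)²/V = (-7 + 3*9)²/V = (-7 + 27)²/V = 20²/V = 400/V)
y(606) + g = 400/606 + 1229175 = 400*(1/606) + 1229175 = 200/303 + 1229175 = 372440225/303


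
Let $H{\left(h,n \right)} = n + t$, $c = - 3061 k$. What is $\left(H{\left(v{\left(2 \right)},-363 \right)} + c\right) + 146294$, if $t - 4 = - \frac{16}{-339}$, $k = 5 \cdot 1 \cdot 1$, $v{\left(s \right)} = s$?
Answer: $\frac{44283586}{339} \approx 1.3063 \cdot 10^{5}$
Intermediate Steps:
$k = 5$ ($k = 5 \cdot 1 = 5$)
$t = \frac{1372}{339}$ ($t = 4 - \frac{16}{-339} = 4 - - \frac{16}{339} = 4 + \frac{16}{339} = \frac{1372}{339} \approx 4.0472$)
$c = -15305$ ($c = \left(-3061\right) 5 = -15305$)
$H{\left(h,n \right)} = \frac{1372}{339} + n$ ($H{\left(h,n \right)} = n + \frac{1372}{339} = \frac{1372}{339} + n$)
$\left(H{\left(v{\left(2 \right)},-363 \right)} + c\right) + 146294 = \left(\left(\frac{1372}{339} - 363\right) - 15305\right) + 146294 = \left(- \frac{121685}{339} - 15305\right) + 146294 = - \frac{5310080}{339} + 146294 = \frac{44283586}{339}$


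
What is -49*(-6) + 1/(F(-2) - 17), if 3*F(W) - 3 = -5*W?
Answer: 11169/38 ≈ 293.92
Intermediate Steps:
F(W) = 1 - 5*W/3 (F(W) = 1 + (-5*W)/3 = 1 - 5*W/3)
-49*(-6) + 1/(F(-2) - 17) = -49*(-6) + 1/((1 - 5/3*(-2)) - 17) = 294 + 1/((1 + 10/3) - 17) = 294 + 1/(13/3 - 17) = 294 + 1/(-38/3) = 294 - 3/38 = 11169/38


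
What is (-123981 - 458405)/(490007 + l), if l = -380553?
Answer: -291193/54727 ≈ -5.3208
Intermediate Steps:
(-123981 - 458405)/(490007 + l) = (-123981 - 458405)/(490007 - 380553) = -582386/109454 = -582386*1/109454 = -291193/54727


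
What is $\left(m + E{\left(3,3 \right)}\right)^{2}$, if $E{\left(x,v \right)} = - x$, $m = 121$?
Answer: $13924$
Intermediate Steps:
$\left(m + E{\left(3,3 \right)}\right)^{2} = \left(121 - 3\right)^{2} = 118^{2} = 13924$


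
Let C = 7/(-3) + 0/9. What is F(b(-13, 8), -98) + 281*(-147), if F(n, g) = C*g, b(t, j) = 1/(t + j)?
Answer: -123235/3 ≈ -41078.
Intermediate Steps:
b(t, j) = 1/(j + t)
C = -7/3 (C = 7*(-⅓) + 0*(⅑) = -7/3 + 0 = -7/3 ≈ -2.3333)
F(n, g) = -7*g/3
F(b(-13, 8), -98) + 281*(-147) = -7/3*(-98) + 281*(-147) = 686/3 - 41307 = -123235/3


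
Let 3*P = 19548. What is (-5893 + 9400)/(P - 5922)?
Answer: 1169/198 ≈ 5.9040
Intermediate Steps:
P = 6516 (P = (⅓)*19548 = 6516)
(-5893 + 9400)/(P - 5922) = (-5893 + 9400)/(6516 - 5922) = 3507/594 = 3507*(1/594) = 1169/198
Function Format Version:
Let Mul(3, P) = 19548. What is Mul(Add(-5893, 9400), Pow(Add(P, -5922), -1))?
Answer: Rational(1169, 198) ≈ 5.9040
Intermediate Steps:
P = 6516 (P = Mul(Rational(1, 3), 19548) = 6516)
Mul(Add(-5893, 9400), Pow(Add(P, -5922), -1)) = Mul(Add(-5893, 9400), Pow(Add(6516, -5922), -1)) = Mul(3507, Pow(594, -1)) = Mul(3507, Rational(1, 594)) = Rational(1169, 198)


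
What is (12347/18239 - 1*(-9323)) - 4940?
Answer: 79953884/18239 ≈ 4383.7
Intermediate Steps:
(12347/18239 - 1*(-9323)) - 4940 = (12347*(1/18239) + 9323) - 4940 = (12347/18239 + 9323) - 4940 = 170054544/18239 - 4940 = 79953884/18239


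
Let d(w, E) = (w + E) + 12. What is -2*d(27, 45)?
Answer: -168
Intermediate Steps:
d(w, E) = 12 + E + w (d(w, E) = (E + w) + 12 = 12 + E + w)
-2*d(27, 45) = -2*(12 + 45 + 27) = -2*84 = -168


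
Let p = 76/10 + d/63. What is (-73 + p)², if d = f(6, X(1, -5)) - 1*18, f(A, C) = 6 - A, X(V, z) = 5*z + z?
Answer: 5285401/1225 ≈ 4314.6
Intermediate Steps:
X(V, z) = 6*z
d = -18 (d = (6 - 1*6) - 1*18 = (6 - 6) - 18 = 0 - 18 = -18)
p = 256/35 (p = 76/10 - 18/63 = 76*(⅒) - 18*1/63 = 38/5 - 2/7 = 256/35 ≈ 7.3143)
(-73 + p)² = (-73 + 256/35)² = (-2299/35)² = 5285401/1225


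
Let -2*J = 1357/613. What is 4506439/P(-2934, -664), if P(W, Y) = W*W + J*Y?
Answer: 2762447107/5277372752 ≈ 0.52345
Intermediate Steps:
J = -1357/1226 (J = -1357/(2*613) = -½*1357/613 = -1357/1226 ≈ -1.1069)
P(W, Y) = W² - 1357*Y/1226 (P(W, Y) = W*W - 1357*Y/1226 = W² - 1357*Y/1226)
4506439/P(-2934, -664) = 4506439/((-2934)² - 1357/1226*(-664)) = 4506439/(8608356 + 450524/613) = 4506439/(5277372752/613) = 4506439*(613/5277372752) = 2762447107/5277372752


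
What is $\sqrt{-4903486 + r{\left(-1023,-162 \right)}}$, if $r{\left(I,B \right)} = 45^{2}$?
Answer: $i \sqrt{4901461} \approx 2213.9 i$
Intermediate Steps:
$r{\left(I,B \right)} = 2025$
$\sqrt{-4903486 + r{\left(-1023,-162 \right)}} = \sqrt{-4903486 + 2025} = \sqrt{-4901461} = i \sqrt{4901461}$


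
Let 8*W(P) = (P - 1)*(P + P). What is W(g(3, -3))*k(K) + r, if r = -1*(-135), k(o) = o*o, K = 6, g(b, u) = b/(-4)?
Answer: 2349/16 ≈ 146.81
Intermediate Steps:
g(b, u) = -b/4 (g(b, u) = b*(-1/4) = -b/4)
W(P) = P*(-1 + P)/4 (W(P) = ((P - 1)*(P + P))/8 = ((-1 + P)*(2*P))/8 = (2*P*(-1 + P))/8 = P*(-1 + P)/4)
k(o) = o**2
r = 135
W(g(3, -3))*k(K) + r = ((-1/4*3)*(-1 - 1/4*3)/4)*6**2 + 135 = ((1/4)*(-3/4)*(-1 - 3/4))*36 + 135 = ((1/4)*(-3/4)*(-7/4))*36 + 135 = (21/64)*36 + 135 = 189/16 + 135 = 2349/16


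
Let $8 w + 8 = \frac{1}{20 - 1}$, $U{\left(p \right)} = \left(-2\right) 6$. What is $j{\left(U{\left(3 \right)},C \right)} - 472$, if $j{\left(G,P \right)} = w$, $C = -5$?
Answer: $- \frac{71895}{152} \approx -472.99$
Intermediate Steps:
$U{\left(p \right)} = -12$
$w = - \frac{151}{152}$ ($w = -1 + \frac{1}{8 \left(20 - 1\right)} = -1 + \frac{1}{8 \cdot 19} = -1 + \frac{1}{8} \cdot \frac{1}{19} = -1 + \frac{1}{152} = - \frac{151}{152} \approx -0.99342$)
$j{\left(G,P \right)} = - \frac{151}{152}$
$j{\left(U{\left(3 \right)},C \right)} - 472 = - \frac{151}{152} - 472 = - \frac{71895}{152}$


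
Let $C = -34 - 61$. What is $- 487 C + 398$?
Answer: $46663$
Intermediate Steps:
$C = -95$
$- 487 C + 398 = \left(-487\right) \left(-95\right) + 398 = 46265 + 398 = 46663$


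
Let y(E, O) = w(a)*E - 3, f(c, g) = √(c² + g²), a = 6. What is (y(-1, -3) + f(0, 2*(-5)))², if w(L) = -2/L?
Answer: 484/9 ≈ 53.778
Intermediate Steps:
y(E, O) = -3 - E/3 (y(E, O) = (-2/6)*E - 3 = (-2*⅙)*E - 3 = -E/3 - 3 = -3 - E/3)
(y(-1, -3) + f(0, 2*(-5)))² = ((-3 - ⅓*(-1)) + √(0² + (2*(-5))²))² = ((-3 + ⅓) + √(0 + (-10)²))² = (-8/3 + √(0 + 100))² = (-8/3 + √100)² = (-8/3 + 10)² = (22/3)² = 484/9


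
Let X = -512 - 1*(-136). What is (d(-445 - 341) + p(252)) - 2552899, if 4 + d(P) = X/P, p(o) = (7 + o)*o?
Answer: -977640367/393 ≈ -2.4876e+6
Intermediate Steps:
p(o) = o*(7 + o)
X = -376 (X = -512 + 136 = -376)
d(P) = -4 - 376/P
(d(-445 - 341) + p(252)) - 2552899 = ((-4 - 376/(-445 - 341)) + 252*(7 + 252)) - 2552899 = ((-4 - 376/(-786)) + 252*259) - 2552899 = ((-4 - 376*(-1/786)) + 65268) - 2552899 = ((-4 + 188/393) + 65268) - 2552899 = (-1384/393 + 65268) - 2552899 = 25648940/393 - 2552899 = -977640367/393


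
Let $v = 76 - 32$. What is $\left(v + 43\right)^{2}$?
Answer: $7569$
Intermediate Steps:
$v = 44$
$\left(v + 43\right)^{2} = \left(44 + 43\right)^{2} = 87^{2} = 7569$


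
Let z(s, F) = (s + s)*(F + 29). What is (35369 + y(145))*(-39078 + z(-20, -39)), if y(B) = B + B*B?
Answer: -2186815442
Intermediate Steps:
y(B) = B + B²
z(s, F) = 2*s*(29 + F) (z(s, F) = (2*s)*(29 + F) = 2*s*(29 + F))
(35369 + y(145))*(-39078 + z(-20, -39)) = (35369 + 145*(1 + 145))*(-39078 + 2*(-20)*(29 - 39)) = (35369 + 145*146)*(-39078 + 2*(-20)*(-10)) = (35369 + 21170)*(-39078 + 400) = 56539*(-38678) = -2186815442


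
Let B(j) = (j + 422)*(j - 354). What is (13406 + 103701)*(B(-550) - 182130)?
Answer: -7778012726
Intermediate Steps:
B(j) = (-354 + j)*(422 + j) (B(j) = (422 + j)*(-354 + j) = (-354 + j)*(422 + j))
(13406 + 103701)*(B(-550) - 182130) = (13406 + 103701)*((-149388 + (-550)² + 68*(-550)) - 182130) = 117107*((-149388 + 302500 - 37400) - 182130) = 117107*(115712 - 182130) = 117107*(-66418) = -7778012726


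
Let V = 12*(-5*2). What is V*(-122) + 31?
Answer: 14671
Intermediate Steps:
V = -120 (V = 12*(-10) = -120)
V*(-122) + 31 = -120*(-122) + 31 = 14640 + 31 = 14671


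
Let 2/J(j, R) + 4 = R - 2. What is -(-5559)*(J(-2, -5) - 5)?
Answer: -316863/11 ≈ -28806.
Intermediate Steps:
J(j, R) = 2/(-6 + R) (J(j, R) = 2/(-4 + (R - 2)) = 2/(-4 + (-2 + R)) = 2/(-6 + R))
-(-5559)*(J(-2, -5) - 5) = -(-5559)*(2/(-6 - 5) - 5) = -(-5559)*(2/(-11) - 5) = -(-5559)*(2*(-1/11) - 5) = -(-5559)*(-2/11 - 5) = -(-5559)*(-57)/11 = -5559*57/11 = -316863/11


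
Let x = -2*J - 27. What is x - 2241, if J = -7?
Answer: -2254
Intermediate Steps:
x = -13 (x = -2*(-7) - 27 = 14 - 27 = -13)
x - 2241 = -13 - 2241 = -2254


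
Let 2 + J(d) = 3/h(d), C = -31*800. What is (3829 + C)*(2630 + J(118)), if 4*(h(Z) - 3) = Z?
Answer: -3582392046/65 ≈ -5.5114e+7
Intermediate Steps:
h(Z) = 3 + Z/4
C = -24800
J(d) = -2 + 3/(3 + d/4)
(3829 + C)*(2630 + J(118)) = (3829 - 24800)*(2630 + 2*(-6 - 1*118)/(12 + 118)) = -20971*(2630 + 2*(-6 - 118)/130) = -20971*(2630 + 2*(1/130)*(-124)) = -20971*(2630 - 124/65) = -20971*170826/65 = -3582392046/65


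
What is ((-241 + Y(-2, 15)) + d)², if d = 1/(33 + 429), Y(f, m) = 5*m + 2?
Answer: 5740638289/213444 ≈ 26895.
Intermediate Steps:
Y(f, m) = 2 + 5*m
d = 1/462 ≈ 0.0021645
((-241 + Y(-2, 15)) + d)² = ((-241 + (2 + 5*15)) + 1/462)² = ((-241 + (2 + 75)) + 1/462)² = ((-241 + 77) + 1/462)² = (-164 + 1/462)² = (-75767/462)² = 5740638289/213444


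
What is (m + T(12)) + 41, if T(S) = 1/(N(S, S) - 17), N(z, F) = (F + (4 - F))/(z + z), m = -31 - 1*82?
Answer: -7278/101 ≈ -72.059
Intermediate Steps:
m = -113 (m = -31 - 82 = -113)
N(z, F) = 2/z (N(z, F) = 4/((2*z)) = 4*(1/(2*z)) = 2/z)
T(S) = 1/(-17 + 2/S) (T(S) = 1/(2/S - 17) = 1/(-17 + 2/S))
(m + T(12)) + 41 = (-113 - 1*12/(-2 + 17*12)) + 41 = (-113 - 1*12/(-2 + 204)) + 41 = (-113 - 1*12/202) + 41 = (-113 - 1*12*1/202) + 41 = (-113 - 6/101) + 41 = -11419/101 + 41 = -7278/101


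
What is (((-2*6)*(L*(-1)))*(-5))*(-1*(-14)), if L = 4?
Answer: -3360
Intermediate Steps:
(((-2*6)*(L*(-1)))*(-5))*(-1*(-14)) = (((-2*6)*(4*(-1)))*(-5))*(-1*(-14)) = (-12*(-4)*(-5))*14 = (48*(-5))*14 = -240*14 = -3360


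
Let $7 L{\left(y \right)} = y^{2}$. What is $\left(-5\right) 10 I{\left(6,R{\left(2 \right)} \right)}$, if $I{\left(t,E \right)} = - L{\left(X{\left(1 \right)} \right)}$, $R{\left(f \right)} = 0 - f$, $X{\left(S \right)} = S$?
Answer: $\frac{50}{7} \approx 7.1429$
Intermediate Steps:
$L{\left(y \right)} = \frac{y^{2}}{7}$
$R{\left(f \right)} = - f$
$I{\left(t,E \right)} = - \frac{1}{7}$ ($I{\left(t,E \right)} = - \frac{1^{2}}{7} = - \frac{1}{7}$)
$\left(-5\right) 10 I{\left(6,R{\left(2 \right)} \right)} = \left(-5\right) 10 \left(- \frac{1}{7}\right) = \left(-50\right) \left(- \frac{1}{7}\right) = \frac{50}{7}$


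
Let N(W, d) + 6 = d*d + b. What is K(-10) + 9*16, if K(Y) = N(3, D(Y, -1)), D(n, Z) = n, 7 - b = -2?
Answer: 247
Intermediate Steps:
b = 9 (b = 7 - 1*(-2) = 7 + 2 = 9)
N(W, d) = 3 + d² (N(W, d) = -6 + (d*d + 9) = -6 + (d² + 9) = -6 + (9 + d²) = 3 + d²)
K(Y) = 3 + Y²
K(-10) + 9*16 = (3 + (-10)²) + 9*16 = (3 + 100) + 144 = 103 + 144 = 247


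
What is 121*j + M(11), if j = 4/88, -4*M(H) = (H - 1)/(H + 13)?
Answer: 259/48 ≈ 5.3958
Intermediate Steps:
M(H) = -(-1 + H)/(4*(13 + H)) (M(H) = -(H - 1)/(4*(H + 13)) = -(-1 + H)/(4*(13 + H)))
j = 1/22 (j = 4*(1/88) = 1/22 ≈ 0.045455)
121*j + M(11) = 121*(1/22) + (1 - 1*11)/(4*(13 + 11)) = 11/2 + (¼)*(1 - 11)/24 = 11/2 + (¼)*(1/24)*(-10) = 11/2 - 5/48 = 259/48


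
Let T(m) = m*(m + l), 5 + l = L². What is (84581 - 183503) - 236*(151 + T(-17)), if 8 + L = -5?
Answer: 455206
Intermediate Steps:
L = -13 (L = -8 - 5 = -13)
l = 164 (l = -5 + (-13)² = -5 + 169 = 164)
T(m) = m*(164 + m) (T(m) = m*(m + 164) = m*(164 + m))
(84581 - 183503) - 236*(151 + T(-17)) = (84581 - 183503) - 236*(151 - 17*(164 - 17)) = -98922 - 236*(151 - 17*147) = -98922 - 236*(151 - 2499) = -98922 - 236*(-2348) = -98922 + 554128 = 455206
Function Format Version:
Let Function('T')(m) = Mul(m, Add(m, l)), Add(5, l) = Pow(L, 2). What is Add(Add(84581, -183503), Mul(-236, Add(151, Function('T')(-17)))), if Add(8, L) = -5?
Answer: 455206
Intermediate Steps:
L = -13 (L = Add(-8, -5) = -13)
l = 164 (l = Add(-5, Pow(-13, 2)) = Add(-5, 169) = 164)
Function('T')(m) = Mul(m, Add(164, m)) (Function('T')(m) = Mul(m, Add(m, 164)) = Mul(m, Add(164, m)))
Add(Add(84581, -183503), Mul(-236, Add(151, Function('T')(-17)))) = Add(Add(84581, -183503), Mul(-236, Add(151, Mul(-17, Add(164, -17))))) = Add(-98922, Mul(-236, Add(151, Mul(-17, 147)))) = Add(-98922, Mul(-236, Add(151, -2499))) = Add(-98922, Mul(-236, -2348)) = Add(-98922, 554128) = 455206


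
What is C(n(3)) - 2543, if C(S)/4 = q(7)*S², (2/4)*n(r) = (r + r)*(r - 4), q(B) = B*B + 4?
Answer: 27985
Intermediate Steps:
q(B) = 4 + B² (q(B) = B² + 4 = 4 + B²)
n(r) = 4*r*(-4 + r) (n(r) = 2*((r + r)*(r - 4)) = 2*((2*r)*(-4 + r)) = 2*(2*r*(-4 + r)) = 4*r*(-4 + r))
C(S) = 212*S² (C(S) = 4*((4 + 7²)*S²) = 4*((4 + 49)*S²) = 4*(53*S²) = 212*S²)
C(n(3)) - 2543 = 212*(4*3*(-4 + 3))² - 2543 = 212*(4*3*(-1))² - 2543 = 212*(-12)² - 2543 = 212*144 - 2543 = 30528 - 2543 = 27985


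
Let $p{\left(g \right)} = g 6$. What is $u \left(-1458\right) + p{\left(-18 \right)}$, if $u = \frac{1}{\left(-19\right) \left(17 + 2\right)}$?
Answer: $- \frac{37530}{361} \approx -103.96$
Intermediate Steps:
$u = - \frac{1}{361}$ ($u = \frac{1}{\left(-19\right) 19} = \frac{1}{-361} = - \frac{1}{361} \approx -0.0027701$)
$p{\left(g \right)} = 6 g$
$u \left(-1458\right) + p{\left(-18 \right)} = \left(- \frac{1}{361}\right) \left(-1458\right) + 6 \left(-18\right) = \frac{1458}{361} - 108 = - \frac{37530}{361}$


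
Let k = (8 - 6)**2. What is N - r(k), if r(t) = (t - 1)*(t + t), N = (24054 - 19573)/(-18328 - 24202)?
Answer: -1025201/42530 ≈ -24.105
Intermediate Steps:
k = 4 (k = 2**2 = 4)
N = -4481/42530 (N = 4481/(-42530) = 4481*(-1/42530) = -4481/42530 ≈ -0.10536)
r(t) = 2*t*(-1 + t) (r(t) = (-1 + t)*(2*t) = 2*t*(-1 + t))
N - r(k) = -4481/42530 - 2*4*(-1 + 4) = -4481/42530 - 2*4*3 = -4481/42530 - 1*24 = -4481/42530 - 24 = -1025201/42530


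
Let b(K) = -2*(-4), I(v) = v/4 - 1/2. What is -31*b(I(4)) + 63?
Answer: -185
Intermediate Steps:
I(v) = -1/2 + v/4 (I(v) = v*(1/4) - 1*1/2 = v/4 - 1/2 = -1/2 + v/4)
b(K) = 8
-31*b(I(4)) + 63 = -31*8 + 63 = -248 + 63 = -185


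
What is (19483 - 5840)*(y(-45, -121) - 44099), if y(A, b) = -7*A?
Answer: -597345112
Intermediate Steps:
(19483 - 5840)*(y(-45, -121) - 44099) = (19483 - 5840)*(-7*(-45) - 44099) = 13643*(315 - 44099) = 13643*(-43784) = -597345112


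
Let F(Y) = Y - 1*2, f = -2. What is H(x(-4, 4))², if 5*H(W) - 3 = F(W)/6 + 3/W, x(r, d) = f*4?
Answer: 529/14400 ≈ 0.036736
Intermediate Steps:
x(r, d) = -8 (x(r, d) = -2*4 = -8)
F(Y) = -2 + Y (F(Y) = Y - 2 = -2 + Y)
H(W) = 8/15 + W/30 + 3/(5*W) (H(W) = ⅗ + ((-2 + W)/6 + 3/W)/5 = ⅗ + ((-2 + W)*(⅙) + 3/W)/5 = ⅗ + ((-⅓ + W/6) + 3/W)/5 = ⅗ + (-⅓ + 3/W + W/6)/5 = ⅗ + (-1/15 + W/30 + 3/(5*W)) = 8/15 + W/30 + 3/(5*W))
H(x(-4, 4))² = ((1/30)*(18 - 8*(16 - 8))/(-8))² = ((1/30)*(-⅛)*(18 - 8*8))² = ((1/30)*(-⅛)*(18 - 64))² = ((1/30)*(-⅛)*(-46))² = (23/120)² = 529/14400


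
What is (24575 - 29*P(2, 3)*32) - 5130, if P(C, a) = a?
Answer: 16661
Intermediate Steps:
(24575 - 29*P(2, 3)*32) - 5130 = (24575 - 29*3*32) - 5130 = (24575 - 87*32) - 5130 = (24575 - 2784) - 5130 = 21791 - 5130 = 16661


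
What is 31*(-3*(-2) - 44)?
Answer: -1178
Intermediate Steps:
31*(-3*(-2) - 44) = 31*(6 - 44) = 31*(-38) = -1178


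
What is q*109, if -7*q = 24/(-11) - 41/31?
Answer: 130255/2387 ≈ 54.568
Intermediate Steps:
q = 1195/2387 (q = -(24/(-11) - 41/31)/7 = -(24*(-1/11) - 41*1/31)/7 = -(-24/11 - 41/31)/7 = -⅐*(-1195/341) = 1195/2387 ≈ 0.50063)
q*109 = (1195/2387)*109 = 130255/2387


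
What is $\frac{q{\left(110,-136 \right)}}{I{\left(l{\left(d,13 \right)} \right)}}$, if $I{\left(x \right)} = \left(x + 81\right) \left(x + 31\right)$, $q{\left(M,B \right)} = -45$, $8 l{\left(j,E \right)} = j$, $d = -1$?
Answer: $- \frac{2880}{159809} \approx -0.018022$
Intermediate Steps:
$l{\left(j,E \right)} = \frac{j}{8}$
$I{\left(x \right)} = \left(31 + x\right) \left(81 + x\right)$ ($I{\left(x \right)} = \left(81 + x\right) \left(31 + x\right) = \left(31 + x\right) \left(81 + x\right)$)
$\frac{q{\left(110,-136 \right)}}{I{\left(l{\left(d,13 \right)} \right)}} = - \frac{45}{2511 + \left(\frac{1}{8} \left(-1\right)\right)^{2} + 112 \cdot \frac{1}{8} \left(-1\right)} = - \frac{45}{2511 + \left(- \frac{1}{8}\right)^{2} + 112 \left(- \frac{1}{8}\right)} = - \frac{45}{2511 + \frac{1}{64} - 14} = - \frac{45}{\frac{159809}{64}} = \left(-45\right) \frac{64}{159809} = - \frac{2880}{159809}$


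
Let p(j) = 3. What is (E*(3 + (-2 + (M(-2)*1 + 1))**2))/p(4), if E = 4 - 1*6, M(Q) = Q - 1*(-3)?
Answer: -2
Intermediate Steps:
M(Q) = 3 + Q (M(Q) = Q + 3 = 3 + Q)
E = -2 (E = 4 - 6 = -2)
(E*(3 + (-2 + (M(-2)*1 + 1))**2))/p(4) = -2*(3 + (-2 + ((3 - 2)*1 + 1))**2)/3 = -2*(3 + (-2 + (1*1 + 1))**2)*(1/3) = -2*(3 + (-2 + (1 + 1))**2)*(1/3) = -2*(3 + (-2 + 2)**2)*(1/3) = -2*(3 + 0**2)*(1/3) = -2*(3 + 0)*(1/3) = -2*3*(1/3) = -6*1/3 = -2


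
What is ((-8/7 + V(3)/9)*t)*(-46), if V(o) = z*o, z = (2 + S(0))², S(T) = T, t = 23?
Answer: -4232/21 ≈ -201.52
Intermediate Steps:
z = 4 (z = (2 + 0)² = 2² = 4)
V(o) = 4*o
((-8/7 + V(3)/9)*t)*(-46) = ((-8/7 + (4*3)/9)*23)*(-46) = ((-8*⅐ + 12*(⅑))*23)*(-46) = ((-8/7 + 4/3)*23)*(-46) = ((4/21)*23)*(-46) = (92/21)*(-46) = -4232/21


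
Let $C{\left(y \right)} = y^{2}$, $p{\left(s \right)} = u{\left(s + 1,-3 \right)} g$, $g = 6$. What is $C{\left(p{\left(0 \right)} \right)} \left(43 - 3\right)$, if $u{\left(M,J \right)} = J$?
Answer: $12960$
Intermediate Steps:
$p{\left(s \right)} = -18$ ($p{\left(s \right)} = \left(-3\right) 6 = -18$)
$C{\left(p{\left(0 \right)} \right)} \left(43 - 3\right) = \left(-18\right)^{2} \left(43 - 3\right) = 324 \cdot 40 = 12960$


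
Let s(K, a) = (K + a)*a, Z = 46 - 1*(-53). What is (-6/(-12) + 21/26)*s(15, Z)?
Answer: 191862/13 ≈ 14759.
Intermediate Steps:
Z = 99 (Z = 46 + 53 = 99)
s(K, a) = a*(K + a)
(-6/(-12) + 21/26)*s(15, Z) = (-6/(-12) + 21/26)*(99*(15 + 99)) = (-6*(-1/12) + 21*(1/26))*(99*114) = (½ + 21/26)*11286 = (17/13)*11286 = 191862/13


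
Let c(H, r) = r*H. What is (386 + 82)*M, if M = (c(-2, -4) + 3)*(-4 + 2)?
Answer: -10296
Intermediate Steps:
c(H, r) = H*r
M = -22 (M = (-2*(-4) + 3)*(-4 + 2) = (8 + 3)*(-2) = 11*(-2) = -22)
(386 + 82)*M = (386 + 82)*(-22) = 468*(-22) = -10296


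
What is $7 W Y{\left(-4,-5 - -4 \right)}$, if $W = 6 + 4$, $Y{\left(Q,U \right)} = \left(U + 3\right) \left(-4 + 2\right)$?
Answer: $-280$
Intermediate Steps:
$Y{\left(Q,U \right)} = -6 - 2 U$ ($Y{\left(Q,U \right)} = \left(3 + U\right) \left(-2\right) = -6 - 2 U$)
$W = 10$
$7 W Y{\left(-4,-5 - -4 \right)} = 7 \cdot 10 \left(-6 - 2 \left(-5 - -4\right)\right) = 70 \left(-6 - 2 \left(-5 + 4\right)\right) = 70 \left(-6 - -2\right) = 70 \left(-6 + 2\right) = 70 \left(-4\right) = -280$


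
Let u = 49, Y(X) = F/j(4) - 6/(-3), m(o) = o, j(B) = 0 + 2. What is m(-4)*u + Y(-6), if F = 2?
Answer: -193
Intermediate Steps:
j(B) = 2
Y(X) = 3 (Y(X) = 2/2 - 6/(-3) = 2*(½) - 6*(-⅓) = 1 + 2 = 3)
m(-4)*u + Y(-6) = -4*49 + 3 = -196 + 3 = -193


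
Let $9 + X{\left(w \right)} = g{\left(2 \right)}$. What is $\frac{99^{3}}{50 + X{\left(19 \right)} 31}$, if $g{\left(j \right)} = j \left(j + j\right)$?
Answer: $\frac{970299}{19} \approx 51068.0$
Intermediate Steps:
$g{\left(j \right)} = 2 j^{2}$ ($g{\left(j \right)} = j 2 j = 2 j^{2}$)
$X{\left(w \right)} = -1$ ($X{\left(w \right)} = -9 + 2 \cdot 2^{2} = -9 + 2 \cdot 4 = -9 + 8 = -1$)
$\frac{99^{3}}{50 + X{\left(19 \right)} 31} = \frac{99^{3}}{50 - 31} = \frac{970299}{50 - 31} = \frac{970299}{19}$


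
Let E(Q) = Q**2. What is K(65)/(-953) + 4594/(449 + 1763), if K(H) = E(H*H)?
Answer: -19740602209/1054018 ≈ -18729.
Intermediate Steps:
K(H) = H**4 (K(H) = (H*H)**2 = (H**2)**2 = H**4)
K(65)/(-953) + 4594/(449 + 1763) = 65**4/(-953) + 4594/(449 + 1763) = 17850625*(-1/953) + 4594/2212 = -17850625/953 + 4594*(1/2212) = -17850625/953 + 2297/1106 = -19740602209/1054018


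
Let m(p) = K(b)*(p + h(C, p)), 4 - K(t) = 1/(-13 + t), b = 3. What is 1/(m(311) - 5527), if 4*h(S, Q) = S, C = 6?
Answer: -4/16983 ≈ -0.00023553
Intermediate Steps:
h(S, Q) = S/4
K(t) = 4 - 1/(-13 + t)
m(p) = 123/20 + 41*p/10 (m(p) = ((-53 + 4*3)/(-13 + 3))*(p + (¼)*6) = ((-53 + 12)/(-10))*(p + 3/2) = (-⅒*(-41))*(3/2 + p) = 41*(3/2 + p)/10 = 123/20 + 41*p/10)
1/(m(311) - 5527) = 1/((123/20 + (41/10)*311) - 5527) = 1/((123/20 + 12751/10) - 5527) = 1/(5125/4 - 5527) = 1/(-16983/4) = -4/16983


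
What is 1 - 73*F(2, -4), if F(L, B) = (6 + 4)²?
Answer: -7299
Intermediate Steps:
F(L, B) = 100 (F(L, B) = 10² = 100)
1 - 73*F(2, -4) = 1 - 73*100 = 1 - 7300 = -7299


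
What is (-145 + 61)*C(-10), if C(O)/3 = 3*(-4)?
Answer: 3024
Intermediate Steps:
C(O) = -36 (C(O) = 3*(3*(-4)) = 3*(-12) = -36)
(-145 + 61)*C(-10) = (-145 + 61)*(-36) = -84*(-36) = 3024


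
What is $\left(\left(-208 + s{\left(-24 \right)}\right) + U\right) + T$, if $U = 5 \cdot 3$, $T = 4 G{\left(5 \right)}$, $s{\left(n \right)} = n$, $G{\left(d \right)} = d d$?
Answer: $-117$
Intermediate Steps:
$G{\left(d \right)} = d^{2}$
$T = 100$ ($T = 4 \cdot 5^{2} = 4 \cdot 25 = 100$)
$U = 15$
$\left(\left(-208 + s{\left(-24 \right)}\right) + U\right) + T = \left(\left(-208 - 24\right) + 15\right) + 100 = \left(-232 + 15\right) + 100 = -217 + 100 = -117$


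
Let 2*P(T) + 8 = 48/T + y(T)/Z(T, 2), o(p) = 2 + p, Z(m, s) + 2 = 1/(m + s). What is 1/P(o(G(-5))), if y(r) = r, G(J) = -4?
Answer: -1/16 ≈ -0.062500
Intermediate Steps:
Z(m, s) = -2 + 1/(m + s)
P(T) = -4 + 24/T + T*(2 + T)/(2*(-3 - 2*T)) (P(T) = -4 + (48/T + T/(((1 - 2*T - 2*2)/(T + 2))))/2 = -4 + (48/T + T/(((1 - 2*T - 4)/(2 + T))))/2 = -4 + (48/T + T/(((-3 - 2*T)/(2 + T))))/2 = -4 + (48/T + T*((2 + T)/(-3 - 2*T)))/2 = -4 + (48/T + T*(2 + T)/(-3 - 2*T))/2 = -4 + (24/T + T*(2 + T)/(2*(-3 - 2*T))) = -4 + 24/T + T*(2 + T)/(2*(-3 - 2*T)))
1/P(o(G(-5))) = 1/((144 - (2 - 4)³ - 18*(2 - 4)² + 72*(2 - 4))/(2*(2 - 4)*(3 + 2*(2 - 4)))) = 1/((½)*(144 - 1*(-2)³ - 18*(-2)² + 72*(-2))/(-2*(3 + 2*(-2)))) = 1/((½)*(-½)*(144 - 1*(-8) - 18*4 - 144)/(3 - 4)) = 1/((½)*(-½)*(144 + 8 - 72 - 144)/(-1)) = 1/((½)*(-½)*(-1)*(-64)) = 1/(-16) = -1/16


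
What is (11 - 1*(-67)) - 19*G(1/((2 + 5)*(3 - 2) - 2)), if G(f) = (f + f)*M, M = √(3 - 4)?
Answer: 78 - 38*I/5 ≈ 78.0 - 7.6*I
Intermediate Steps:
M = I (M = √(-1) = I ≈ 1.0*I)
G(f) = 2*I*f (G(f) = (f + f)*I = (2*f)*I = 2*I*f)
(11 - 1*(-67)) - 19*G(1/((2 + 5)*(3 - 2) - 2)) = (11 - 1*(-67)) - 38*I/((2 + 5)*(3 - 2) - 2) = (11 + 67) - 38*I/(7*1 - 2) = 78 - 38*I/(7 - 2) = 78 - 38*I/5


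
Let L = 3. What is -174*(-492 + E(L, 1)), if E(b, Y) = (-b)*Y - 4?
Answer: 86826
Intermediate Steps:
E(b, Y) = -4 - Y*b (E(b, Y) = -Y*b - 4 = -4 - Y*b)
-174*(-492 + E(L, 1)) = -174*(-492 + (-4 - 1*1*3)) = -174*(-492 + (-4 - 3)) = -174*(-492 - 7) = -174*(-499) = 86826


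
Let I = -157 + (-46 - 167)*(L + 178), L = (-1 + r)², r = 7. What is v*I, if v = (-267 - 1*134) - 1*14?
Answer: 18981685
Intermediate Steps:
L = 36 (L = (-1 + 7)² = 6² = 36)
v = -415 (v = (-267 - 134) - 14 = -401 - 14 = -415)
I = -45739 (I = -157 + (-46 - 167)*(36 + 178) = -157 - 213*214 = -157 - 45582 = -45739)
v*I = -415*(-45739) = 18981685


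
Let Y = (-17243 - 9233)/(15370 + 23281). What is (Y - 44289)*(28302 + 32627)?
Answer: -104300736831335/38651 ≈ -2.6985e+9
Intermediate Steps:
Y = -26476/38651 ≈ -0.68500
(Y - 44289)*(28302 + 32627) = (-26476/38651 - 44289)*(28302 + 32627) = -1711840615/38651*60929 = -104300736831335/38651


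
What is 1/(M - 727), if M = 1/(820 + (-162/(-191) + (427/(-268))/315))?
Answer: -1890779269/1374594225103 ≈ -0.0013755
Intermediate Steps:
M = 2303460/1890779269 (M = 1/(820 + (-162*(-1/191) + (427*(-1/268))*(1/315))) = 1/(820 + (162/191 - 427/268*1/315)) = 1/(820 + (162/191 - 61/12060)) = 1/(820 + 1942069/2303460) = 1/(1890779269/2303460) = 2303460/1890779269 ≈ 0.0012183)
1/(M - 727) = 1/(2303460/1890779269 - 727) = 1/(-1374594225103/1890779269) = -1890779269/1374594225103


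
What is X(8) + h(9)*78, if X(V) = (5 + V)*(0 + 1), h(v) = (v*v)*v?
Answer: 56875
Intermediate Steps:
h(v) = v³ (h(v) = v²*v = v³)
X(V) = 5 + V (X(V) = (5 + V)*1 = 5 + V)
X(8) + h(9)*78 = (5 + 8) + 9³*78 = 13 + 729*78 = 13 + 56862 = 56875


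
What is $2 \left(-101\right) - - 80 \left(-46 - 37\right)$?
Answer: $-6842$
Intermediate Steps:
$2 \left(-101\right) - - 80 \left(-46 - 37\right) = -202 - - 80 \left(-46 + \left(-51 + 14\right)\right) = -202 - - 80 \left(-46 - 37\right) = -202 - \left(-80\right) \left(-83\right) = -202 - 6640 = -6842$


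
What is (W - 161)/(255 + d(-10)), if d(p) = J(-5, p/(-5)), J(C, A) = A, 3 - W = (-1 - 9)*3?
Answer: -128/257 ≈ -0.49805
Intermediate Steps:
W = 33 (W = 3 - (-1 - 9)*3 = 3 - (-10)*3 = 3 - 1*(-30) = 3 + 30 = 33)
d(p) = -p/5 (d(p) = p/(-5) = p*(-⅕) = -p/5)
(W - 161)/(255 + d(-10)) = (33 - 161)/(255 - ⅕*(-10)) = -128/(255 + 2) = -128/257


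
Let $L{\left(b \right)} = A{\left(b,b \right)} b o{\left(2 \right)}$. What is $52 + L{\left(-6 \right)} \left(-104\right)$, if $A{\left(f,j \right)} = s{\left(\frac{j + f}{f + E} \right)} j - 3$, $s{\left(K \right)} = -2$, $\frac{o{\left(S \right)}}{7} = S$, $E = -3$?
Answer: $78676$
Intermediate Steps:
$o{\left(S \right)} = 7 S$
$A{\left(f,j \right)} = -3 - 2 j$ ($A{\left(f,j \right)} = - 2 j - 3 = -3 - 2 j$)
$L{\left(b \right)} = 14 b \left(-3 - 2 b\right)$ ($L{\left(b \right)} = \left(-3 - 2 b\right) b 7 \cdot 2 = b \left(-3 - 2 b\right) 14 = 14 b \left(-3 - 2 b\right)$)
$52 + L{\left(-6 \right)} \left(-104\right) = 52 + 14 \left(-6\right) \left(-3 - -12\right) \left(-104\right) = 52 + 14 \left(-6\right) \left(-3 + 12\right) \left(-104\right) = 52 + 14 \left(-6\right) 9 \left(-104\right) = 52 - -78624 = 52 + 78624 = 78676$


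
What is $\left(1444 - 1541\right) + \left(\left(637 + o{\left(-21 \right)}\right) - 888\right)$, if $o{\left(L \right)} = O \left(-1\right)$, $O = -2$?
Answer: $-346$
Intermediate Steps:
$o{\left(L \right)} = 2$ ($o{\left(L \right)} = \left(-2\right) \left(-1\right) = 2$)
$\left(1444 - 1541\right) + \left(\left(637 + o{\left(-21 \right)}\right) - 888\right) = \left(1444 - 1541\right) + \left(\left(637 + 2\right) - 888\right) = -97 + \left(639 - 888\right) = -97 - 249 = -346$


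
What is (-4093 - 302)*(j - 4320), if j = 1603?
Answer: 11941215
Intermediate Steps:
(-4093 - 302)*(j - 4320) = (-4093 - 302)*(1603 - 4320) = -4395*(-2717) = 11941215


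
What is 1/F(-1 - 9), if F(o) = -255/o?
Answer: 2/51 ≈ 0.039216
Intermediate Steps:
1/F(-1 - 9) = 1/(-255/(-1 - 9)) = 1/(-255/(-10)) = 1/(-255*(-⅒)) = 1/(51/2) = 2/51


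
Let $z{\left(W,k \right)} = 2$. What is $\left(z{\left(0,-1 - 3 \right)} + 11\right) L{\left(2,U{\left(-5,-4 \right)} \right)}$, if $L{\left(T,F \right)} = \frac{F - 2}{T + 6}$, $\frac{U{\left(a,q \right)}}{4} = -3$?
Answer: $- \frac{91}{4} \approx -22.75$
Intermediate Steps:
$U{\left(a,q \right)} = -12$ ($U{\left(a,q \right)} = 4 \left(-3\right) = -12$)
$L{\left(T,F \right)} = \frac{-2 + F}{6 + T}$
$\left(z{\left(0,-1 - 3 \right)} + 11\right) L{\left(2,U{\left(-5,-4 \right)} \right)} = \left(2 + 11\right) \frac{-2 - 12}{6 + 2} = 13 \cdot \frac{1}{8} \left(-14\right) = 13 \left(- \frac{7}{4}\right) = - \frac{91}{4}$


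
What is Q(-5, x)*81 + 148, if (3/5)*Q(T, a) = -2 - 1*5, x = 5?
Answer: -797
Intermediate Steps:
Q(T, a) = -35/3 (Q(T, a) = 5*(-2 - 1*5)/3 = 5*(-2 - 5)/3 = (5/3)*(-7) = -35/3)
Q(-5, x)*81 + 148 = -35/3*81 + 148 = -945 + 148 = -797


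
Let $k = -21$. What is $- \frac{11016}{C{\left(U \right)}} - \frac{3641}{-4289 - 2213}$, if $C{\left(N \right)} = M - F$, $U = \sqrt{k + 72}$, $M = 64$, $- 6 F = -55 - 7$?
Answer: $- \frac{214291895}{1046822} \approx -204.71$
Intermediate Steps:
$F = \frac{31}{3}$ ($F = - \frac{-55 - 7}{6} = \left(- \frac{1}{6}\right) \left(-62\right) = \frac{31}{3} \approx 10.333$)
$U = \sqrt{51}$ ($U = \sqrt{-21 + 72} = \sqrt{51} \approx 7.1414$)
$C{\left(N \right)} = \frac{161}{3}$ ($C{\left(N \right)} = 64 - \frac{31}{3} = \frac{161}{3}$)
$- \frac{11016}{C{\left(U \right)}} - \frac{3641}{-4289 - 2213} = - \frac{11016}{\frac{161}{3}} - \frac{3641}{-4289 - 2213} = \left(-11016\right) \frac{3}{161} - \frac{3641}{-4289 - 2213} = - \frac{33048}{161} - \frac{3641}{-6502} = - \frac{33048}{161} - - \frac{3641}{6502} = - \frac{33048}{161} + \frac{3641}{6502} = - \frac{214291895}{1046822}$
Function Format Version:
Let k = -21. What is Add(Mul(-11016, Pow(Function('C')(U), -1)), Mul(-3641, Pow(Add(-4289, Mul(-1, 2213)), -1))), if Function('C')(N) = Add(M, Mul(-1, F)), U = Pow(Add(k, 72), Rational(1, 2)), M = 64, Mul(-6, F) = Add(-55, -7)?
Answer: Rational(-214291895, 1046822) ≈ -204.71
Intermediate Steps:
F = Rational(31, 3) (F = Mul(Rational(-1, 6), Add(-55, -7)) = Mul(Rational(-1, 6), -62) = Rational(31, 3) ≈ 10.333)
U = Pow(51, Rational(1, 2)) (U = Pow(Add(-21, 72), Rational(1, 2)) = Pow(51, Rational(1, 2)) ≈ 7.1414)
Function('C')(N) = Rational(161, 3) (Function('C')(N) = Add(64, Mul(-1, Rational(31, 3))) = Add(64, Rational(-31, 3)) = Rational(161, 3))
Add(Mul(-11016, Pow(Function('C')(U), -1)), Mul(-3641, Pow(Add(-4289, Mul(-1, 2213)), -1))) = Add(Mul(-11016, Pow(Rational(161, 3), -1)), Mul(-3641, Pow(Add(-4289, Mul(-1, 2213)), -1))) = Add(Mul(-11016, Rational(3, 161)), Mul(-3641, Pow(Add(-4289, -2213), -1))) = Add(Rational(-33048, 161), Mul(-3641, Pow(-6502, -1))) = Add(Rational(-33048, 161), Mul(-3641, Rational(-1, 6502))) = Add(Rational(-33048, 161), Rational(3641, 6502)) = Rational(-214291895, 1046822)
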